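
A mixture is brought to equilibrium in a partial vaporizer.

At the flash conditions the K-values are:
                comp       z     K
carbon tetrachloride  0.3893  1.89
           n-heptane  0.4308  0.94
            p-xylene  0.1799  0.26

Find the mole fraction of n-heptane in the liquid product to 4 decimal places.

x_n-heptane = 0.4442

Let ψ = V/F and solve Σ zᵢ(Kᵢ−1)/(1+ψ(Kᵢ−1)) = 0.
g(0) = ΣzᵢKᵢ − 1 = 0.1875 and g(1) = 1 − Σzᵢ/Kᵢ = -0.3562, so a root lies in (0, 1).
Iterate (Newton) starting at ψ = 0.65:
  ψ = 0.6500: g = -0.06390, g' = -0.4912 → ψ = 0.5199
  ψ = 0.5199: g = -0.00617, g' = -0.4060 → ψ = 0.5047
  ψ = 0.5047: g = -0.00005, g' = -0.3994 → ψ = 0.5046
Converged at ψ = 0.5046.
Compositions from xᵢ = zᵢ/(1+ψ(Kᵢ−1)), yᵢ = Kᵢxᵢ:
  carbon tetrachloride: x = 0.2687, y = 0.5078
  n-heptane: x = 0.4442, y = 0.4176
  p-xylene: x = 0.2871, y = 0.0746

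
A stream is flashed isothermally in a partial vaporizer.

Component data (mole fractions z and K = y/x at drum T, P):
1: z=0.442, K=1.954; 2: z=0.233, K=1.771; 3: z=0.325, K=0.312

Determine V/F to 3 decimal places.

Material balance + equilibrium reduce to Σ zᵢ(Kᵢ−1)/(1+V/F(Kᵢ−1)) = 0.
g(0) = ΣzᵢKᵢ − 1 = 0.378 and g(1) = 1 − Σzᵢ/Kᵢ = -0.399, so a root lies in (0, 1).
Iterate (Newton) starting at V/F = 0.5:
  V/F = 0.500: g = 0.0743, g' = -0.614 → V/F = 0.621
  V/F = 0.621: g = -0.0041, g' = -0.691 → V/F = 0.615
Converged at V/F = 0.615.

V/F = 0.615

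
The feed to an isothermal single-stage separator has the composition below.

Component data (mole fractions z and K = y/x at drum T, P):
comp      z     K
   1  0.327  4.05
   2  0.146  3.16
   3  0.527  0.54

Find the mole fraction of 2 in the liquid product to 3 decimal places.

Material balance + equilibrium reduce to Σ zᵢ(Kᵢ−1)/(1+V/F(Kᵢ−1)) = 0.
g(0) = ΣzᵢKᵢ − 1 = 1.070 and g(1) = 1 − Σzᵢ/Kᵢ = -0.103, so a root lies in (0, 1).
Newton–Raphson from V/F = 0.39:
  V/F = 0.390: g = 0.3313, g' = -1.001 → V/F = 0.721
  V/F = 0.721: g = 0.0724, g' = -0.651 → V/F = 0.832
  V/F = 0.832: g = 0.0019, g' = -0.623 → V/F = 0.835
Converged at V/F = 0.835.
Compositions from xᵢ = zᵢ/(1+V/F(Kᵢ−1)), yᵢ = Kᵢxᵢ:
  1: x = 0.092, y = 0.373
  2: x = 0.052, y = 0.165
  3: x = 0.856, y = 0.462

x_2 = 0.052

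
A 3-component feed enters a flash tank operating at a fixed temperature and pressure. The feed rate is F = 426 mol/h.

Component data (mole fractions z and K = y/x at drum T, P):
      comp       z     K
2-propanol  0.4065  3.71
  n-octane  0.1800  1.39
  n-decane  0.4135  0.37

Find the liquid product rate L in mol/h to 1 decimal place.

L = 142.4 mol/h

Let ψ = V/F and solve Σ zᵢ(Kᵢ−1)/(1+ψ(Kᵢ−1)) = 0.
Check two-phase: ΣzᵢKᵢ = 1.9113 > 1 and Σzᵢ/Kᵢ = 1.3566 > 1, so g(0) = 0.9113 > 0 and g(1) = -0.3566 < 0.
Newton–Raphson from ψ = 0.5:
  ψ = 0.5000: g = 0.14622, g' = -0.9072 → ψ = 0.6612
  ψ = 0.6612: g = 0.00392, g' = -0.8824 → ψ = 0.6656
Converged at ψ = 0.6656.
Then V = ψ·F = 0.6656·426 = 283.6 mol/h and L = F − V = 142.4 mol/h.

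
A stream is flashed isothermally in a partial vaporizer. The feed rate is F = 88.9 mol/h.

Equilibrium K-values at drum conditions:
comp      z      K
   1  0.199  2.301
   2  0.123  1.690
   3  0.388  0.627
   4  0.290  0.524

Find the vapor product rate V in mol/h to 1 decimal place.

Material balance + equilibrium reduce to Σ zᵢ(Kᵢ−1)/(1+V/F(Kᵢ−1)) = 0.
Feasibility: ΣzᵢKᵢ = 1.061, Σzᵢ/Kᵢ = 1.332 — both > 1, two phases present.
Iterate (Newton) starting at V/F = 0.5:
  V/F = 0.500: g = -0.1391, g' = -0.351 → V/F = 0.103
  V/F = 0.103: g = 0.0117, g' = -0.444 → V/F = 0.130
Converged at V/F = 0.130.
Then V = V/F·F = 0.1302·88.9 = 11.6 mol/h and L = F − V = 77.3 mol/h.

V = 11.6 mol/h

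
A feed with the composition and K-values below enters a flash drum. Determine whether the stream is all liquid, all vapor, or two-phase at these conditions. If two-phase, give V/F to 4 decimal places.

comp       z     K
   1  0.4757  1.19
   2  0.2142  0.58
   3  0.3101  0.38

all liquid

ΣzᵢKᵢ = 0.8082; Σzᵢ/Kᵢ = 1.5851.
Since ΣzᵢKᵢ < 1 the mixture is below its bubble point — single liquid phase.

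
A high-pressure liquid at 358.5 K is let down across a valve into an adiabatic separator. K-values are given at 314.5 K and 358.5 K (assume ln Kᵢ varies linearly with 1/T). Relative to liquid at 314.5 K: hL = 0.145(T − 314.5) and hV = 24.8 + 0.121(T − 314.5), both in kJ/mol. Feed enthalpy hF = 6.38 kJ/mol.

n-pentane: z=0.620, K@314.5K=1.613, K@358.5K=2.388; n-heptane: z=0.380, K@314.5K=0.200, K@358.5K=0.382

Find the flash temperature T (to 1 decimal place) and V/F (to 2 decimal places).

T = 318.8 K, V/F = 0.23

Adiabatic flash: solve Rachford–Rice at each trial T, then check hF = ψ·hV(T) + (1−ψ)·hL(T).
  T = 314.5 K: K = (1.613, 0.200), RR gives ψ = 0.155, H_out = 3.846 kJ/mol
  T = 358.5 K: K = (2.388, 0.382), RR gives ψ = 0.729, H_out = 23.700 kJ/mol
  T = 336.5 K: K = (1.988, 0.282), RR gives ψ = 0.479, H_out = 14.822 kJ/mol
  T = 325.5 K: K = (1.797, 0.239), RR gives ψ = 0.338, H_out = 9.887 kJ/mol
  T = 320.0 K: K = (1.704, 0.219), RR gives ψ = 0.254, H_out = 7.066 kJ/mol
  T = 317.2 K: K = (1.657, 0.209), RR gives ψ = 0.206, H_out = 5.488 kJ/mol
  T = 318.6 K: K = (1.681, 0.214), RR gives ψ = 0.231, H_out = 6.291 kJ/mol
Linear interpolation between T = 318.6 (H_out = 6.291) and T = 320.0 (H_out = 7.066) on hF = 6.38 gives T ≈ 318.8 K, at which ψ = 0.23.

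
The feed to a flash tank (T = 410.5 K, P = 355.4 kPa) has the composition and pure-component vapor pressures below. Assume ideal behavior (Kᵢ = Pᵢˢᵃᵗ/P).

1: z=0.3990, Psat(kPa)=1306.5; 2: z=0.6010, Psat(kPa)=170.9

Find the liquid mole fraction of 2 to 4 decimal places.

Raoult's law: Kᵢ = Pᵢˢᵃᵗ/P = Pᵢˢᵃᵗ/355.4.
  K_1 = 1306.5/355.4 = 3.676140, K_2 = 170.9/355.4 = 0.480867
Rachford–Rice: g(β) = Σ zᵢ(Kᵢ−1)/(1+β(Kᵢ−1)) = 0.
g(0) = ΣzᵢKᵢ − 1 = 0.7558 and g(1) = 1 − Σzᵢ/Kᵢ = -0.3584, so a root lies in (0, 1).
Binary case is linear: z₁(K₁−1)(1+β(K₂−1)) + z₂(K₂−1)(1+β(K₁−1)) = 0
⇒ β = [z₁(K₁−1)+z₂(K₂−1)] / [−(K₁−1)(K₂−1)] = 0.75578/1.38927 = 0.5440
Compositions from xᵢ = zᵢ/(1+β(Kᵢ−1)), yᵢ = Kᵢxᵢ:
  1: x = 0.1625, y = 0.5973
  2: x = 0.8375, y = 0.4027

x_2 = 0.8375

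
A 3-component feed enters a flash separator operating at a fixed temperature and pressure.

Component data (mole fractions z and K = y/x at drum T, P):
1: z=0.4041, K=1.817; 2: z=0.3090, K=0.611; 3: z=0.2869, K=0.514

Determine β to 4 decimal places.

β = 0.1970

Rachford–Rice: g(β) = Σ zᵢ(Kᵢ−1)/(1+β(Kᵢ−1)) = 0.
Check two-phase: ΣzᵢKᵢ = 1.0705 > 1 and Σzᵢ/Kᵢ = 1.2863 > 1, so g(0) = 0.0705 > 0 and g(1) = -0.2863 < 0.
Newton iteration, β⁰ = 0.5:
  β = 0.5000: g = -0.09902, g' = -0.3263 → β = 0.1965
  β = 0.1965: g = 0.00017, g' = -0.3379 → β = 0.1970
Converged at β = 0.1970.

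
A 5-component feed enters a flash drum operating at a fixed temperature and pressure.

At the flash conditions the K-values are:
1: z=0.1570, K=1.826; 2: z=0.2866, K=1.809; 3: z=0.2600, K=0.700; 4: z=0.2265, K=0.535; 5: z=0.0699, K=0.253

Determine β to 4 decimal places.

Rachford–Rice: g(β) = Σ zᵢ(Kᵢ−1)/(1+β(Kᵢ−1)) = 0.
g(0) = ΣzᵢKᵢ − 1 = 0.1260 and g(1) = 1 − Σzᵢ/Kᵢ = -0.3155, so a root lies in (0, 1).
Newton–Raphson from β = 0.5:
  β = 0.5000: g = -0.05548, g' = -0.3636 → β = 0.3474
  β = 0.3474: g = -0.00146, g' = -0.3489 → β = 0.3433
Converged at β = 0.3433.

β = 0.3433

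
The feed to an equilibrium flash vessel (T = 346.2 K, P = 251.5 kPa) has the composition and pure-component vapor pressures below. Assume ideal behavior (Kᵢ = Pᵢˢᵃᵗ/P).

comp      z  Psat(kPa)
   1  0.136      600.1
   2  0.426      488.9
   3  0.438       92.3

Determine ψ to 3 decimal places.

ψ = 0.467

Raoult's law: Kᵢ = Pᵢˢᵃᵗ/P = Pᵢˢᵃᵗ/251.5.
  K_1 = 600.1/251.5 = 2.38608, K_2 = 488.9/251.5 = 1.94394, K_3 = 92.3/251.5 = 0.36700
Rachford–Rice: g(ψ) = Σ zᵢ(Kᵢ−1)/(1+ψ(Kᵢ−1)) = 0.
g(0) = ΣzᵢKᵢ − 1 = 0.313 and g(1) = 1 − Σzᵢ/Kᵢ = -0.470, so a root lies in (0, 1).
Iterate (Newton) starting at ψ = 0.5:
  ψ = 0.500: g = -0.0211, g' = -0.642 → ψ = 0.467
Converged at ψ = 0.467.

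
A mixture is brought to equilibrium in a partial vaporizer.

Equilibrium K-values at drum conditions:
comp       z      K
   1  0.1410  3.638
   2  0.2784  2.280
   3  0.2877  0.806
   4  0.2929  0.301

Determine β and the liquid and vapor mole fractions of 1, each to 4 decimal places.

β = 0.5016, x_1 = 0.0607, y_1 = 0.2208

Rachford–Rice: g(β) = Σ zᵢ(Kᵢ−1)/(1+β(Kᵢ−1)) = 0.
Feasibility: ΣzᵢKᵢ = 1.4678, Σzᵢ/Kᵢ = 1.4909 — both > 1, two phases present.
Newton–Raphson from β = 0.44:
  β = 0.4400: g = 0.04341, g' = -0.7083 → β = 0.5013
  β = 0.5013: g = 0.00023, g' = -0.7036 → β = 0.5016
Converged at β = 0.5016.
Compositions from xᵢ = zᵢ/(1+β(Kᵢ−1)), yᵢ = Kᵢxᵢ:
  1: x = 0.0607, y = 0.2208
  2: x = 0.1695, y = 0.3866
  3: x = 0.3187, y = 0.2569
  4: x = 0.4511, y = 0.1358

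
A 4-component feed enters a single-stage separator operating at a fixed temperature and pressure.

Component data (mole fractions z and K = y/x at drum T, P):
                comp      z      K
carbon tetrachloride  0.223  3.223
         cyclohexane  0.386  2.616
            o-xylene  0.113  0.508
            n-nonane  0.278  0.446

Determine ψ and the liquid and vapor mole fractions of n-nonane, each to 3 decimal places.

Rachford–Rice: g(ψ) = Σ zᵢ(Kᵢ−1)/(1+ψ(Kᵢ−1)) = 0.
Feasibility: ΣzᵢKᵢ = 1.910, Σzᵢ/Kᵢ = 1.063 — both > 1, two phases present.
Newton iteration, ψ⁰ = 0.66:
  ψ = 0.660: g = 0.1777, g' = -0.689 → ψ = 0.918
  ψ = 0.918: g = -0.0005, g' = -0.727 → ψ = 0.917
Converged at ψ = 0.917.
Compositions from xᵢ = zᵢ/(1+ψ(Kᵢ−1)), yᵢ = Kᵢxᵢ:
  carbon tetrachloride: x = 0.073, y = 0.237
  cyclohexane: x = 0.156, y = 0.407
  o-xylene: x = 0.206, y = 0.105
  n-nonane: x = 0.565, y = 0.252

ψ = 0.917, x_n-nonane = 0.565, y_n-nonane = 0.252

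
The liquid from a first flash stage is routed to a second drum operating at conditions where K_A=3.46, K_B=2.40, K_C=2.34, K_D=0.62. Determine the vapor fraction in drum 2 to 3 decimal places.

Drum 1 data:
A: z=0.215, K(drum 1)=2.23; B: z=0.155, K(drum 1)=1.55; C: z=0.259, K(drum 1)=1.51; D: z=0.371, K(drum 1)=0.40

Drum 1:
Rachford–Rice: g(ψ₁) = Σ zᵢ(Kᵢ−1)/(1+ψ₁(Kᵢ−1)) = 0.
Check two-phase: ΣzᵢKᵢ = 1.259 > 1 and Σzᵢ/Kᵢ = 1.295 > 1, so g(0) = 0.259 > 0 and g(1) = -0.295 < 0.
Newton iteration, ψ₁⁰ = 0.55:
  ψ₁ = 0.550: g = -0.0059, g' = -0.482 → ψ₁ = 0.538
Converged at ψ₁ = 0.538.
Drum-1 compositions:
  A: x = 0.129, y = 0.289
  B: x = 0.120, y = 0.185
  C: x = 0.203, y = 0.307
  D: x = 0.548, y = 0.219
Drum-2 feed = drum-1 liquid: z₂ = (0.1294, 0.1196, 0.2033, 0.5477).
Drum 2:
Let ψ₂ = V/F and solve Σ zᵢ(Kᵢ−1)/(1+ψ₂(Kᵢ−1)) = 0.
Feasibility: ΣzᵢKᵢ = 1.550, Σzᵢ/Kᵢ = 1.058 — both > 1, two phases present.
Newton iteration, ψ₂⁰ = 0.57:
  ψ₂ = 0.570: g = 0.1144, g' = -0.454 → ψ₂ = 0.822
  ψ₂ = 0.822: g = 0.0102, g' = -0.386 → ψ₂ = 0.848
Converged at ψ₂ = 0.848.
  A: x = 0.042, y = 0.145
  B: x = 0.055, y = 0.131
  C: x = 0.095, y = 0.223
  D: x = 0.808, y = 0.501

V/F (drum 2) = 0.848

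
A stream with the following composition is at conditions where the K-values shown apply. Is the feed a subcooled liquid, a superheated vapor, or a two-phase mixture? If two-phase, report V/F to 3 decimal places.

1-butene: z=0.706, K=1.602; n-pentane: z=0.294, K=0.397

ΣzᵢKᵢ = 1.248; Σzᵢ/Kᵢ = 1.181.
Both exceed 1, so a two-phase solution exists.
Material balance + equilibrium reduce to Σ zᵢ(Kᵢ−1)/(1+ψ(Kᵢ−1)) = 0.
Binary case is linear: z₁(K₁−1)(1+ψ(K₂−1)) + z₂(K₂−1)(1+ψ(K₁−1)) = 0
⇒ ψ = [z₁(K₁−1)+z₂(K₂−1)] / [−(K₁−1)(K₂−1)] = 0.2477/0.3630 = 0.682

two-phase, V/F = 0.682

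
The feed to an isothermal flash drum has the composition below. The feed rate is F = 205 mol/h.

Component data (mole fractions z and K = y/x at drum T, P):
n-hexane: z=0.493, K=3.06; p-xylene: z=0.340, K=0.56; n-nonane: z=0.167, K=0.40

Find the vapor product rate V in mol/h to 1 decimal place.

Let ψ = V/F and solve Σ zᵢ(Kᵢ−1)/(1+ψ(Kᵢ−1)) = 0.
Feasibility: ΣzᵢKᵢ = 1.766, Σzᵢ/Kᵢ = 1.186 — both > 1, two phases present.
Iterate (Newton) starting at ψ = 0.5:
  ψ = 0.500: g = 0.1653, g' = -0.739 → ψ = 0.724
  ψ = 0.724: g = 0.0110, g' = -0.667 → ψ = 0.740
Converged at ψ = 0.740.
Then V = ψ·F = 0.7404·205 = 151.8 mol/h and L = F − V = 53.2 mol/h.

V = 151.8 mol/h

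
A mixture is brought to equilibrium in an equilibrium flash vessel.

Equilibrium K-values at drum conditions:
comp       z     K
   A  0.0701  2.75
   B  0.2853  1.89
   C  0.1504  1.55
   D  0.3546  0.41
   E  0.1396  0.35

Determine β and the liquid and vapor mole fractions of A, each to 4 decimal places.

Material balance + equilibrium reduce to Σ zᵢ(Kᵢ−1)/(1+β(Kᵢ−1)) = 0.
g(0) = ΣzᵢKᵢ − 1 = 0.1594 and g(1) = 1 − Σzᵢ/Kᵢ = -0.5372, so a root lies in (0, 1).
Newton–Raphson from β = 0.5:
  β = 0.5000: g = -0.12516, g' = -0.5751 → β = 0.2824
  β = 0.2824: g = -0.00554, g' = -0.5408 → β = 0.2721
Converged at β = 0.2721.
Compositions from xᵢ = zᵢ/(1+β(Kᵢ−1)), yᵢ = Kᵢxᵢ:
  A: x = 0.0475, y = 0.1306
  B: x = 0.2297, y = 0.4341
  C: x = 0.1308, y = 0.2028
  D: x = 0.4224, y = 0.1732
  E: x = 0.1696, y = 0.0594

β = 0.2721, x_A = 0.0475, y_A = 0.1306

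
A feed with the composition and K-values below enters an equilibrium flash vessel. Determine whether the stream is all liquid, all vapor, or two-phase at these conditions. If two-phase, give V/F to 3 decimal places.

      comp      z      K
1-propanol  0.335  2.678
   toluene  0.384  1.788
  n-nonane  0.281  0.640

ΣzᵢKᵢ = 1.764; Σzᵢ/Kᵢ = 0.779.
Since Σzᵢ/Kᵢ < 1 the mixture is above its dew point — single vapor phase.

all vapor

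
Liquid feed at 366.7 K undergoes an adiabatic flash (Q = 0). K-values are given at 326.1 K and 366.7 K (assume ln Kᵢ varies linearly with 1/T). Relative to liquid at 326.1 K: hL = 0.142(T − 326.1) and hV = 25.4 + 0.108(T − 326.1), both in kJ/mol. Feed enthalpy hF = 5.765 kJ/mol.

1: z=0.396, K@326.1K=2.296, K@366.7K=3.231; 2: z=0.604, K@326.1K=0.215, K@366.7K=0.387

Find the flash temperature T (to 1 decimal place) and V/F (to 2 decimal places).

T = 339.1 K, V/F = 0.16

Adiabatic flash: solve Rachford–Rice at each trial T, then check hF = ψ·hV(T) + (1−ψ)·hL(T).
  T = 326.1 K: K = (2.296, 0.215), RR gives ψ = 0.038, H_out = 0.976 kJ/mol
  T = 366.7 K: K = (3.231, 0.387), RR gives ψ = 0.375, H_out = 14.779 kJ/mol
  T = 346.4 K: K = (2.751, 0.293), RR gives ψ = 0.216, H_out = 8.209 kJ/mol
  T = 336.2 K: K = (2.519, 0.252), RR gives ψ = 0.132, H_out = 4.739 kJ/mol
  T = 341.3 K: K = (2.634, 0.272), RR gives ψ = 0.175, H_out = 6.503 kJ/mol
  T = 338.8 K: K = (2.578, 0.262), RR gives ψ = 0.154, H_out = 5.647 kJ/mol
  T = 340.1 K: K = (2.607, 0.268), RR gives ψ = 0.165, H_out = 6.094 kJ/mol
Linear interpolation between T = 338.8 (H_out = 5.647) and T = 340.1 (H_out = 6.094) on hF = 5.765 gives T ≈ 339.1 K, at which ψ = 0.16.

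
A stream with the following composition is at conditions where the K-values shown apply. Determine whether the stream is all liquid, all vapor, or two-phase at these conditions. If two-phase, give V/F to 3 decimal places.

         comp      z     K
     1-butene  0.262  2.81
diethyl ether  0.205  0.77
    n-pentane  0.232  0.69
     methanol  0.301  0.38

ΣzᵢKᵢ = 1.169; Σzᵢ/Kᵢ = 1.488.
Both exceed 1, so a two-phase solution exists.
Let ψ = V/F and solve Σ zᵢ(Kᵢ−1)/(1+ψ(Kᵢ−1)) = 0.
Iterate (Newton) starting at ψ = 0.5:
  ψ = 0.500: g = -0.1599, g' = -0.525 → ψ = 0.195
  ψ = 0.195: g = 0.0122, g' = -0.656 → ψ = 0.214
Converged at ψ = 0.214.

two-phase, V/F = 0.214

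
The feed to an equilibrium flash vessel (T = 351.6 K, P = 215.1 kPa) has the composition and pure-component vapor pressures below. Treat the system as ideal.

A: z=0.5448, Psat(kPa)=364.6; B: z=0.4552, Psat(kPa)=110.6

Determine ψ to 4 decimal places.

ψ = 0.4665

Raoult's law: Kᵢ = Pᵢˢᵃᵗ/P = Pᵢˢᵃᵗ/215.1.
  K_A = 364.6/215.1 = 1.695026, K_B = 110.6/215.1 = 0.514179
Let ψ = V/F and solve Σ zᵢ(Kᵢ−1)/(1+ψ(Kᵢ−1)) = 0.
Feasibility: ΣzᵢKᵢ = 1.1575, Σzᵢ/Kᵢ = 1.2067 — both > 1, two phases present.
Binary case is linear: z₁(K₁−1)(1+ψ(K₂−1)) + z₂(K₂−1)(1+ψ(K₁−1)) = 0
⇒ ψ = [z₁(K₁−1)+z₂(K₂−1)] / [−(K₁−1)(K₂−1)] = 0.15750/0.33766 = 0.4665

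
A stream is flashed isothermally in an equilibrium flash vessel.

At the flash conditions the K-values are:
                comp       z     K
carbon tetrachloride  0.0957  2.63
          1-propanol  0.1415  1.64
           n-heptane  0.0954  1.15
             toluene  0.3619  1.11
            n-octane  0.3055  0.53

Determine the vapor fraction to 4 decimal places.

ψ = 0.5775

Rachford–Rice: g(ψ) = Σ zᵢ(Kᵢ−1)/(1+ψ(Kᵢ−1)) = 0.
Feasibility: ΣzᵢKᵢ = 1.1571, Σzᵢ/Kᵢ = 1.1081 — both > 1, two phases present.
Newton iteration, ψ⁰ = 0.5:
  ψ = 0.5000: g = 0.01790, g' = -0.2316 → ψ = 0.5773
  ψ = 0.5773: g = 0.00004, g' = -0.2312 → ψ = 0.5775
Converged at ψ = 0.5775.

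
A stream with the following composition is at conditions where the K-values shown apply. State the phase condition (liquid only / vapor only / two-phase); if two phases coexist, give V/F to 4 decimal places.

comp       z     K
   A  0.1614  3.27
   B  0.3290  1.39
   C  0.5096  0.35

two-phase, V/F = 0.1866

ΣzᵢKᵢ = 1.1634; Σzᵢ/Kᵢ = 1.7420.
Both exceed 1, so a two-phase solution exists.
Rachford–Rice: g(ψ) = Σ zᵢ(Kᵢ−1)/(1+ψ(Kᵢ−1)) = 0.
Iterate (Newton) starting at ψ = 0.5:
  ψ = 0.5000: g = -0.21175, g' = -0.6900 → ψ = 0.1931
  ψ = 0.1931: g = -0.00477, g' = -0.7268 → ψ = 0.1866
Converged at ψ = 0.1866.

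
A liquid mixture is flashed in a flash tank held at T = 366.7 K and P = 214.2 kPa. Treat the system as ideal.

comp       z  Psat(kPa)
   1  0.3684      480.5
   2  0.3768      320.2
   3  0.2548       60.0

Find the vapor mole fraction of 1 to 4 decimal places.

Raoult's law: Kᵢ = Pᵢˢᵃᵗ/P = Pᵢˢᵃᵗ/214.2.
  K_1 = 480.5/214.2 = 2.243231, K_2 = 320.2/214.2 = 1.494865, K_3 = 60.0/214.2 = 0.280112
Newton iteration, β⁰ = 0.5:
  β = 0.5000: g = 0.14534, g' = -0.5982 → β = 0.7430
  β = 0.7430: g = -0.01992, g' = -0.8135 → β = 0.7185
  β = 0.7185: g = -0.00047, g' = -0.7756 → β = 0.7179
Converged at β = 0.7179.
Compositions from xᵢ = zᵢ/(1+β(Kᵢ−1)), yᵢ = Kᵢxᵢ:
  1: x = 0.1947, y = 0.4367
  2: x = 0.2780, y = 0.4156
  3: x = 0.5273, y = 0.1477

y_1 = 0.4367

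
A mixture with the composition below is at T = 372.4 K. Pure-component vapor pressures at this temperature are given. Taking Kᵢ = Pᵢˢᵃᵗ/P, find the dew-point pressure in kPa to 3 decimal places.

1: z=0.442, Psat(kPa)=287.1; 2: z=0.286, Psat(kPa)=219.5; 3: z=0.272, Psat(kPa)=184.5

At the dew point ψ → 1, so Σzᵢ/Kᵢ = 1 with Kᵢ = Pᵢˢᵃᵗ/P ⇒ 1/P = Σzᵢ/Pᵢˢᵃᵗ.
1/P = 0.442/287.1 + 0.286/219.5 + 0.272/184.5 = 0.004317 ⇒ P = 231.656 kPa

Pdew = 231.656 kPa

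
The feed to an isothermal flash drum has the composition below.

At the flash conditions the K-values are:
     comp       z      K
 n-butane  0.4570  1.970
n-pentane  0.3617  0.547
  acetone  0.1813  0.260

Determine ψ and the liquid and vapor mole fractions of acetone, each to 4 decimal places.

Let ψ = V/F and solve Σ zᵢ(Kᵢ−1)/(1+ψ(Kᵢ−1)) = 0.
Check two-phase: ΣzᵢKᵢ = 1.1453 > 1 and Σzᵢ/Kᵢ = 1.5905 > 1, so g(0) = 0.1453 > 0 and g(1) = -0.5905 < 0.
Newton–Raphson from ψ = 0.64:
  ψ = 0.6400: g = -0.21212, g' = -0.6692 → ψ = 0.3230
  ψ = 0.3230: g = -0.03071, g' = -0.5226 → ψ = 0.2643
  ψ = 0.2643: g = -0.00006, g' = -0.5216 → ψ = 0.2641
Converged at ψ = 0.2641.
Compositions from xᵢ = zᵢ/(1+ψ(Kᵢ−1)), yᵢ = Kᵢxᵢ:
  n-butane: x = 0.3638, y = 0.7167
  n-pentane: x = 0.4109, y = 0.2247
  acetone: x = 0.2253, y = 0.0586

ψ = 0.2641, x_acetone = 0.2253, y_acetone = 0.0586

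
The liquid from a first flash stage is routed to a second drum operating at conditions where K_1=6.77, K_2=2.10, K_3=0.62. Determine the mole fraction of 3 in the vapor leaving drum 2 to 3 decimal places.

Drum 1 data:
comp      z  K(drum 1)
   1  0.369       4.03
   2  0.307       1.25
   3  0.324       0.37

Drum 1:
Let ψ₁ = V/F and solve Σ zᵢ(Kᵢ−1)/(1+ψ₁(Kᵢ−1)) = 0.
g(0) = ΣzᵢKᵢ − 1 = 0.991 and g(1) = 1 − Σzᵢ/Kᵢ = -0.213, so a root lies in (0, 1).
Newton iteration, ψ₁⁰ = 0.34:
  ψ₁ = 0.340: g = 0.3617, g' = -1.046 → ψ₁ = 0.686
  ψ₁ = 0.686: g = 0.0695, g' = -0.770 → ψ₁ = 0.776
  ψ₁ = 0.776: g = -0.0013, g' = -0.807 → ψ₁ = 0.774
Converged at ψ₁ = 0.774.
Drum-1 compositions:
  1: x = 0.110, y = 0.444
  2: x = 0.257, y = 0.322
  3: x = 0.632, y = 0.234
Drum-2 feed = drum-1 liquid: z₂ = (0.1103, 0.2572, 0.6325).
Drum 2:
Rachford–Rice: g(ψ₂) = Σ zᵢ(Kᵢ−1)/(1+ψ₂(Kᵢ−1)) = 0.
g(0) = ΣzᵢKᵢ − 1 = 0.679 and g(1) = 1 − Σzᵢ/Kᵢ = -0.159, so a root lies in (0, 1).
Iterate (Newton) starting at ψ₂ = 0.5:
  ψ₂ = 0.500: g = 0.0496, g' = -0.512 → ψ₂ = 0.597
  ψ₂ = 0.597: g = 0.0031, g' = -0.452 → ψ₂ = 0.604
Converged at ψ₂ = 0.604.
  1: x = 0.025, y = 0.167
  2: x = 0.155, y = 0.325
  3: x = 0.821, y = 0.509

y_3 (drum 2) = 0.509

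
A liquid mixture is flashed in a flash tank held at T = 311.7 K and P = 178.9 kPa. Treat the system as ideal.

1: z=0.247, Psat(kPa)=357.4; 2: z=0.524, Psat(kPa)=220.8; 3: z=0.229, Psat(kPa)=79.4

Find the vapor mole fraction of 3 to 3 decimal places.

Raoult's law: Kᵢ = Pᵢˢᵃᵗ/P = Pᵢˢᵃᵗ/178.9.
  K_1 = 357.4/178.9 = 1.99776, K_2 = 220.8/178.9 = 1.23421, K_3 = 79.4/178.9 = 0.44382
Material balance + equilibrium reduce to Σ zᵢ(Kᵢ−1)/(1+β(Kᵢ−1)) = 0.
Feasibility: ΣzᵢKᵢ = 1.242, Σzᵢ/Kᵢ = 1.064 — both > 1, two phases present.
Newton–Raphson from β = 0.5:
  β = 0.500: g = 0.0979, g' = -0.268 → β = 0.865
  β = 0.865: g = -0.0110, g' = -0.354 → β = 0.834
  β = 0.834: g = -0.0002, g' = -0.340 → β = 0.833
Converged at β = 0.833.
Compositions from xᵢ = zᵢ/(1+β(Kᵢ−1)), yᵢ = Kᵢxᵢ:
  1: x = 0.135, y = 0.269
  2: x = 0.438, y = 0.541
  3: x = 0.427, y = 0.189

y_3 = 0.189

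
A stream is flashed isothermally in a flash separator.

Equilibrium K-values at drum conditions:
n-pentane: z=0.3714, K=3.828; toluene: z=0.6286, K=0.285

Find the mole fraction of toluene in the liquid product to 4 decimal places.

Let ψ = V/F and solve Σ zᵢ(Kᵢ−1)/(1+ψ(Kᵢ−1)) = 0.
Feasibility: ΣzᵢKᵢ = 1.6009, Σzᵢ/Kᵢ = 2.3026 — both > 1, two phases present.
Binary case is linear: z₁(K₁−1)(1+ψ(K₂−1)) + z₂(K₂−1)(1+ψ(K₁−1)) = 0
⇒ ψ = [z₁(K₁−1)+z₂(K₂−1)] / [−(K₁−1)(K₂−1)] = 0.60087/2.02202 = 0.2972
Compositions from xᵢ = zᵢ/(1+ψ(Kᵢ−1)), yᵢ = Kᵢxᵢ:
  n-pentane: x = 0.2018, y = 0.7725
  toluene: x = 0.7982, y = 0.2275

x_toluene = 0.7982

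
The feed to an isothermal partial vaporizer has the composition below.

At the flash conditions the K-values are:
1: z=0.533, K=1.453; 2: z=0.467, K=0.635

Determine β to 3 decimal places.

Let β = V/F and solve Σ zᵢ(Kᵢ−1)/(1+β(Kᵢ−1)) = 0.
g(0) = ΣzᵢKᵢ − 1 = 0.071 and g(1) = 1 − Σzᵢ/Kᵢ = -0.102, so a root lies in (0, 1).
Binary case is linear: z₁(K₁−1)(1+β(K₂−1)) + z₂(K₂−1)(1+β(K₁−1)) = 0
⇒ β = [z₁(K₁−1)+z₂(K₂−1)] / [−(K₁−1)(K₂−1)] = 0.0710/0.1653 = 0.429

β = 0.429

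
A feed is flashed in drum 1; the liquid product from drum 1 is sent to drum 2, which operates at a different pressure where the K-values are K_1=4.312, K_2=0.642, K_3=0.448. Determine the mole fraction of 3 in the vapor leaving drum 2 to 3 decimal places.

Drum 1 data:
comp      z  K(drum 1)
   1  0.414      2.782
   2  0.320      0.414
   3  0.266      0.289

y_3 (drum 2) = 0.192

Drum 1:
Rachford–Rice: g(ψ₁) = Σ zᵢ(Kᵢ−1)/(1+ψ₁(Kᵢ−1)) = 0.
Check two-phase: ΣzᵢKᵢ = 1.361 > 1 and Σzᵢ/Kᵢ = 1.842 > 1, so g(0) = 0.361 > 0 and g(1) = -0.842 < 0.
Iterate (Newton) starting at ψ₁ = 0.5:
  ψ₁ = 0.500: g = -0.1685, g' = -0.911 → ψ₁ = 0.315
  ψ₁ = 0.315: g = -0.0012, g' = -0.928 → ψ₁ = 0.314
Converged at ψ₁ = 0.314.
Drum-1 compositions:
  1: x = 0.266, y = 0.739
  2: x = 0.392, y = 0.162
  3: x = 0.342, y = 0.099
Drum-2 feed = drum-1 liquid: z₂ = (0.2655, 0.3921, 0.3424).
Drum 2:
Rachford–Rice: g(ψ₂) = Σ zᵢ(Kᵢ−1)/(1+ψ₂(Kᵢ−1)) = 0.
g(0) = ΣzᵢKᵢ − 1 = 0.550 and g(1) = 1 − Σzᵢ/Kᵢ = -0.437, so a root lies in (0, 1).
Newton–Raphson from ψ₂ = 0.37:
  ψ₂ = 0.370: g = -0.0041, g' = -0.820 → ψ₂ = 0.365
Converged at ψ₂ = 0.365.
  1: x = 0.120, y = 0.518
  2: x = 0.451, y = 0.290
  3: x = 0.429, y = 0.192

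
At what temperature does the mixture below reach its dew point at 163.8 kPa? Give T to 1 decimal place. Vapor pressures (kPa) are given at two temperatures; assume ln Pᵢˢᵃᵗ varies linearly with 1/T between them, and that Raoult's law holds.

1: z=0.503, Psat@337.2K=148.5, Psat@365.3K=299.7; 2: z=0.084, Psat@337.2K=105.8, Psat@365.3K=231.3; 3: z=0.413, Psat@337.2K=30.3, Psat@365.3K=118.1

T = 362.7 K

Dew-point temperature: Σzᵢ·P/Pᵢˢᵃᵗ(T) = 1. Interpolate ln Pᵢˢᵃᵗ = aᵢ + bᵢ/T.
  T = 337.2 K: ΣzᵢP/Pᵢˢᵃᵗ = 2.9175
  T = 365.3 K: ΣzᵢP/Pᵢˢᵃᵗ = 0.9072
  T = 351.2 K: ΣzᵢP/Pᵢˢᵃᵗ = 1.5755
  T = 358.2 K: ΣzᵢP/Pᵢˢᵃᵗ = 1.1882
  T = 361.8 K: ΣzᵢP/Pᵢˢᵃᵗ = 1.0342
  T = 363.6 K: ΣzᵢP/Pᵢˢᵃᵗ = 0.9664
Interpolating between 361.8 K and 363.6 K gives T ≈ 362.7 K.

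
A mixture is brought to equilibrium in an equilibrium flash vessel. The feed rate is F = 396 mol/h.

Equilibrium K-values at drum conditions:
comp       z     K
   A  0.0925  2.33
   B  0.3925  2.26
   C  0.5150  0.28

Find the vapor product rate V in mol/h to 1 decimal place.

V = 106.6 mol/h

Rachford–Rice: g(ψ) = Σ zᵢ(Kᵢ−1)/(1+ψ(Kᵢ−1)) = 0.
g(0) = ΣzᵢKᵢ − 1 = 0.2468 and g(1) = 1 − Σzᵢ/Kᵢ = -1.0527, so a root lies in (0, 1).
Newton–Raphson from ψ = 0.5:
  ψ = 0.5000: g = -0.20208, g' = -0.9454 → ψ = 0.2862
  ψ = 0.2862: g = -0.01449, g' = -0.8460 → ψ = 0.2691
Converged at ψ = 0.2691.
Then V = ψ·F = 0.2691·396 = 106.6 mol/h and L = F − V = 289.4 mol/h.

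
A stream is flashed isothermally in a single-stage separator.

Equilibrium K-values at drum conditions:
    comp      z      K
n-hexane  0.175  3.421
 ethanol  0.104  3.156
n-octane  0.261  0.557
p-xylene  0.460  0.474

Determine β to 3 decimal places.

β = 0.251

Iterate (Newton) starting at β = 0.61:
  β = 0.610: g = -0.2468, g' = -0.630 → β = 0.218
  β = 0.218: g = 0.0286, g' = -0.888 → β = 0.250
  β = 0.250: g = 0.0009, g' = -0.835 → β = 0.251
Converged at β = 0.251.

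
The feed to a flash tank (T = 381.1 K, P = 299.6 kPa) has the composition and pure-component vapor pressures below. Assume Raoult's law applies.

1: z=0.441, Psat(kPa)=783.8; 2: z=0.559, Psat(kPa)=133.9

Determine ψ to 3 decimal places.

ψ = 0.451

Raoult's law: Kᵢ = Pᵢˢᵃᵗ/P = Pᵢˢᵃᵗ/299.6.
  K_1 = 783.8/299.6 = 2.61615, K_2 = 133.9/299.6 = 0.44693
Rachford–Rice: g(ψ) = Σ zᵢ(Kᵢ−1)/(1+ψ(Kᵢ−1)) = 0.
g(0) = ΣzᵢKᵢ − 1 = 0.404 and g(1) = 1 − Σzᵢ/Kᵢ = -0.419, so a root lies in (0, 1).
Binary case is linear: z₁(K₁−1)(1+ψ(K₂−1)) + z₂(K₂−1)(1+ψ(K₁−1)) = 0
⇒ ψ = [z₁(K₁−1)+z₂(K₂−1)] / [−(K₁−1)(K₂−1)] = 0.4036/0.8938 = 0.451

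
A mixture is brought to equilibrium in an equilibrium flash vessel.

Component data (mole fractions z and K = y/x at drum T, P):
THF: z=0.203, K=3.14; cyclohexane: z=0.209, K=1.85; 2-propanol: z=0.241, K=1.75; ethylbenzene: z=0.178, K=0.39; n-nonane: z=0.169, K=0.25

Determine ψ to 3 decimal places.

ψ = 0.638

Let ψ = V/F and solve Σ zᵢ(Kᵢ−1)/(1+ψ(Kᵢ−1)) = 0.
g(0) = ΣzᵢKᵢ − 1 = 0.557 and g(1) = 1 − Σzᵢ/Kᵢ = -0.448, so a root lies in (0, 1).
Newton iteration, ψ⁰ = 0.7:
  ψ = 0.700: g = -0.0525, g' = -0.890 → ψ = 0.641
  ψ = 0.641: g = -0.0021, g' = -0.822 → ψ = 0.638
Converged at ψ = 0.638.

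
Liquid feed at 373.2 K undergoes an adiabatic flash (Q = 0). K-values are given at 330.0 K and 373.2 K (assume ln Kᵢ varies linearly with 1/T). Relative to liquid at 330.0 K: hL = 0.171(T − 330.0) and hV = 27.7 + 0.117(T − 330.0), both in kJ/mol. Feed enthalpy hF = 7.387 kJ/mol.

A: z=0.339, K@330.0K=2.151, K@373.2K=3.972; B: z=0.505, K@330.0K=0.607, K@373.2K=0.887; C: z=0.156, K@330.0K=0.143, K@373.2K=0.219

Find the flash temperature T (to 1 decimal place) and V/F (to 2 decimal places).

T = 336.6 K, V/F = 0.23

Adiabatic flash: solve Rachford–Rice at each trial T, then check hF = ψ·hV(T) + (1−ψ)·hL(T).
  T = 330.0 K: K = (2.151, 0.607, 0.143), RR gives ψ = 0.095, H_out = 2.633 kJ/mol
  T = 373.2 K: K = (3.972, 0.887, 0.219), RR gives ψ = 0.695, H_out = 25.025 kJ/mol
  T = 351.6 K: K = (2.979, 0.742, 0.179), RR gives ψ = 0.457, H_out = 15.816 kJ/mol
  T = 340.8 K: K = (2.544, 0.673, 0.161), RR gives ψ = 0.300, H_out = 9.979 kJ/mol
  T = 335.4 K: K = (2.343, 0.640, 0.152), RR gives ψ = 0.206, H_out = 6.558 kJ/mol
  T = 338.1 K: K = (2.442, 0.657, 0.156), RR gives ψ = 0.254, H_out = 8.321 kJ/mol
  T = 336.8 K: K = (2.394, 0.649, 0.154), RR gives ψ = 0.231, H_out = 7.487 kJ/mol
Linear interpolation between T = 335.4 (H_out = 6.558) and T = 336.8 (H_out = 7.487) on hF = 7.387 gives T ≈ 336.6 K, at which ψ = 0.23.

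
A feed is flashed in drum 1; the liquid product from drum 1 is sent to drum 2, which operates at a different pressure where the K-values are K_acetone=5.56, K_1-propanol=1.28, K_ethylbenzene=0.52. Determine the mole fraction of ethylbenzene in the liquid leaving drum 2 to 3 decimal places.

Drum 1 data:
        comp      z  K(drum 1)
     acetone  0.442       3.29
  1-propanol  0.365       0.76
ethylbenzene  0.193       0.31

x_ethylbenzene (drum 2) = 0.590

Drum 1:
Newton–Raphson from ψ₁ = 0.35:
  ψ₁ = 0.350: g = 0.2907, g' = -0.899 → ψ₁ = 0.673
  ψ₁ = 0.673: g = 0.0450, g' = -0.709 → ψ₁ = 0.737
  ψ₁ = 0.737: g = -0.0006, g' = -0.732 → ψ₁ = 0.736
Converged at ψ₁ = 0.736.
Drum-1 compositions:
  acetone: x = 0.165, y = 0.542
  1-propanol: x = 0.443, y = 0.337
  ethylbenzene: x = 0.392, y = 0.122
Drum-2 feed = drum-1 liquid: z₂ = (0.1646, 0.4433, 0.3921).
Drum 2:
Material balance + equilibrium reduce to Σ zᵢ(Kᵢ−1)/(1+ψ₂(Kᵢ−1)) = 0.
g(0) = ΣzᵢKᵢ − 1 = 0.687 and g(1) = 1 − Σzᵢ/Kᵢ = -0.130, so a root lies in (0, 1).
Iterate (Newton) starting at ψ₂ = 0.43:
  ψ₂ = 0.430: g = 0.1271, g' = -0.562 → ψ₂ = 0.656
  ψ₂ = 0.656: g = 0.0180, g' = -0.432 → ψ₂ = 0.698
  ψ₂ = 0.698: g = 0.0002, g' = -0.424 → ψ₂ = 0.699
Converged at ψ₂ = 0.699.
  acetone: x = 0.039, y = 0.219
  1-propanol: x = 0.371, y = 0.475
  ethylbenzene: x = 0.590, y = 0.307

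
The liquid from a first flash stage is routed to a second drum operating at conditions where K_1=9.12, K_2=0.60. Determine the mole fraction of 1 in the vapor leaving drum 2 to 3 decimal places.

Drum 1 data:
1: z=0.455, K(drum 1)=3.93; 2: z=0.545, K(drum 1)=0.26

y_1 (drum 2) = 0.428

Drum 1:
Rachford–Rice: g(ψ₁) = Σ zᵢ(Kᵢ−1)/(1+ψ₁(Kᵢ−1)) = 0.
g(0) = ΣzᵢKᵢ − 1 = 0.930 and g(1) = 1 − Σzᵢ/Kᵢ = -1.212, so a root lies in (0, 1).
Binary case is linear: z₁(K₁−1)(1+ψ₁(K₂−1)) + z₂(K₂−1)(1+ψ₁(K₁−1)) = 0
⇒ ψ₁ = [z₁(K₁−1)+z₂(K₂−1)] / [−(K₁−1)(K₂−1)] = 0.9299/2.1682 = 0.429
Drum-1 compositions:
  1: x = 0.202, y = 0.792
  2: x = 0.798, y = 0.208
Drum-2 feed = drum-1 liquid: z₂ = (0.2016, 0.7984).
Drum 2:
Newton–Raphson from ψ₂ = 0.58:
  ψ₂ = 0.580: g = -0.1291, g' = -0.624 → ψ₂ = 0.373
  ψ₂ = 0.373: g = 0.0307, g' = -0.995 → ψ₂ = 0.404
  ψ₂ = 0.404: g = 0.0014, g' = -0.907 → ψ₂ = 0.406
Converged at ψ₂ = 0.406.
  1: x = 0.047, y = 0.428
  2: x = 0.953, y = 0.572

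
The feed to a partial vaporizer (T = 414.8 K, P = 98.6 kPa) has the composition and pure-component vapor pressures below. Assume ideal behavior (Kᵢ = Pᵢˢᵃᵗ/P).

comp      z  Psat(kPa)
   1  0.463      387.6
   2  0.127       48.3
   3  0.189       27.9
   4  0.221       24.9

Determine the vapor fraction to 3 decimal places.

ψ = 0.491

Raoult's law: Kᵢ = Pᵢˢᵃᵗ/P = Pᵢˢᵃᵗ/98.6.
  K_1 = 387.6/98.6 = 3.93103, K_2 = 48.3/98.6 = 0.48986, K_3 = 27.9/98.6 = 0.28296, K_4 = 24.9/98.6 = 0.25254
Newton iteration, ψ⁰ = 0.64:
  ψ = 0.640: g = -0.1915, g' = -1.339 → ψ = 0.497
  ψ = 0.497: g = -0.0079, g' = -1.265 → ψ = 0.491
Converged at ψ = 0.491.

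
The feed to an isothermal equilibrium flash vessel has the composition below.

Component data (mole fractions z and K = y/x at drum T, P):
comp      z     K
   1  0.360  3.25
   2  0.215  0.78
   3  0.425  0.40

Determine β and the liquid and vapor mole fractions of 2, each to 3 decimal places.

β = 0.451, x_2 = 0.239, y_2 = 0.186

Rachford–Rice: g(β) = Σ zᵢ(Kᵢ−1)/(1+β(Kᵢ−1)) = 0.
Check two-phase: ΣzᵢKᵢ = 1.508 > 1 and Σzᵢ/Kᵢ = 1.449 > 1, so g(0) = 0.508 > 0 and g(1) = -0.449 < 0.
Newton iteration, β⁰ = 0.3:
  β = 0.300: g = 0.1220, g' = -0.889 → β = 0.437
  β = 0.437: g = 0.0103, g' = -0.757 → β = 0.451
Converged at β = 0.451.
Compositions from xᵢ = zᵢ/(1+β(Kᵢ−1)), yᵢ = Kᵢxᵢ:
  1: x = 0.179, y = 0.581
  2: x = 0.239, y = 0.186
  3: x = 0.583, y = 0.233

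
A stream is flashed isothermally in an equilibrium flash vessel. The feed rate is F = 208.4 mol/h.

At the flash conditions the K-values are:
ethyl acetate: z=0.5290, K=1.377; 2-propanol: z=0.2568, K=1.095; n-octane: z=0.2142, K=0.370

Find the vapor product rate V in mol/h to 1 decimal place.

Let β = V/F and solve Σ zᵢ(Kᵢ−1)/(1+β(Kᵢ−1)) = 0.
g(0) = ΣzᵢKᵢ − 1 = 0.0889 and g(1) = 1 − Σzᵢ/Kᵢ = -0.1976, so a root lies in (0, 1).
Iterate (Newton) starting at β = 0.36:
  β = 0.3600: g = 0.02466, g' = -0.2027 → β = 0.4817
  β = 0.4817: g = -0.00163, g' = -0.2312 → β = 0.4746
Converged at β = 0.4746.
Then V = β·F = 0.4746·208.4 = 98.9 mol/h and L = F − V = 109.5 mol/h.

V = 98.9 mol/h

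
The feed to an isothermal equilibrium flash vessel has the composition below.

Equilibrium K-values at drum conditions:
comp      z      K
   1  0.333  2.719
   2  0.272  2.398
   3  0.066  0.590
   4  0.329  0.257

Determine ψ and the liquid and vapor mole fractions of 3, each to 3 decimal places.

Rachford–Rice: g(ψ) = Σ zᵢ(Kᵢ−1)/(1+ψ(Kᵢ−1)) = 0.
Feasibility: ΣzᵢKᵢ = 1.681, Σzᵢ/Kᵢ = 1.628 — both > 1, two phases present.
Iterate (Newton) starting at ψ = 0.5:
  ψ = 0.500: g = 0.1087, g' = -0.946 → ψ = 0.615
  ψ = 0.615: g = -0.0035, g' = -1.022 → ψ = 0.611
Converged at ψ = 0.611.
Compositions from xᵢ = zᵢ/(1+ψ(Kᵢ−1)), yᵢ = Kᵢxᵢ:
  1: x = 0.162, y = 0.441
  2: x = 0.147, y = 0.352
  3: x = 0.088, y = 0.052
  4: x = 0.603, y = 0.155

ψ = 0.611, x_3 = 0.088, y_3 = 0.052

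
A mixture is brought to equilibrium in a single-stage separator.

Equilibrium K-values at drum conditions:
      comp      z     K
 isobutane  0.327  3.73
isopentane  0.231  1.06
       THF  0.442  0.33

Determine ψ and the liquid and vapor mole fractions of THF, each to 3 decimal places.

ψ = 0.439, x_THF = 0.626, y_THF = 0.207

Let ψ = V/F and solve Σ zᵢ(Kᵢ−1)/(1+ψ(Kᵢ−1)) = 0.
Check two-phase: ΣzᵢKᵢ = 1.610 > 1 and Σzᵢ/Kᵢ = 1.645 > 1, so g(0) = 0.610 > 0 and g(1) = -0.645 < 0.
Newton–Raphson from ψ = 0.4:
  ψ = 0.400: g = 0.0357, g' = -0.928 → ψ = 0.438
  ψ = 0.438: g = 0.0005, g' = -0.904 → ψ = 0.439
Converged at ψ = 0.439.
Compositions from xᵢ = zᵢ/(1+ψ(Kᵢ−1)), yᵢ = Kᵢxᵢ:
  isobutane: x = 0.149, y = 0.555
  isopentane: x = 0.225, y = 0.239
  THF: x = 0.626, y = 0.207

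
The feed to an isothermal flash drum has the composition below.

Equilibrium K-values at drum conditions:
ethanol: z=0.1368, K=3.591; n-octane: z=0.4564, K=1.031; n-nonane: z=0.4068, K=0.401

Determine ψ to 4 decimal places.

Rachford–Rice: g(ψ) = Σ zᵢ(Kᵢ−1)/(1+ψ(Kᵢ−1)) = 0.
Check two-phase: ΣzᵢKᵢ = 1.1249 > 1 and Σzᵢ/Kᵢ = 1.4952 > 1, so g(0) = 0.1249 > 0 and g(1) = -0.4952 < 0.
Newton–Raphson from ψ = 0.54:
  ψ = 0.5400: g = -0.19852, g' = -0.4789 → ψ = 0.1254
  ψ = 0.1254: g = 0.01813, g' = -0.6942 → ψ = 0.1516
  ψ = 0.1516: g = 0.00059, g' = -0.6505 → ψ = 0.1525
Converged at ψ = 0.1525.

ψ = 0.1525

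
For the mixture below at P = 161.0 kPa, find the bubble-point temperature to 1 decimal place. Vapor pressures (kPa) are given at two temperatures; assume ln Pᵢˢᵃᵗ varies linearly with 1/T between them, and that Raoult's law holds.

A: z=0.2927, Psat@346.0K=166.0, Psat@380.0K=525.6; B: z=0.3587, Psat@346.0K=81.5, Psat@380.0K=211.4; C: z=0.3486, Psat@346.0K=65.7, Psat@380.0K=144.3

Bubble-point temperature: ΣzᵢPᵢˢᵃᵗ(T) = P. Interpolate ln Pᵢˢᵃᵗ = aᵢ + bᵢ/T.
  T = 346.0 K: ΣzᵢPᵢˢᵃᵗ = 100.73 kPa
  T = 380.0 K: ΣzᵢPᵢˢᵃᵗ = 279.98 kPa
  T = 363.0 K: ΣzᵢPᵢˢᵃᵗ = 171.54 kPa
  T = 354.5 K: ΣzᵢPᵢˢᵃᵗ = 132.19 kPa
  T = 358.8 K: ΣzᵢPᵢˢᵃᵗ = 151.02 kPa
  T = 360.9 K: ΣzᵢPᵢˢᵃᵗ = 161.01 kPa
Interpolating between 358.8 K and 360.9 K gives T ≈ 360.9 K.

T = 360.9 K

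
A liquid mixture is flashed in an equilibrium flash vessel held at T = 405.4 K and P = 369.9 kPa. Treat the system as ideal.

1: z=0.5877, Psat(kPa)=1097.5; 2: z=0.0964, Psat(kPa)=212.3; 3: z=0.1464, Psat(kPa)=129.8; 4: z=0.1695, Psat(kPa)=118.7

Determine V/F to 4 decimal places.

Raoult's law: Kᵢ = Pᵢˢᵃᵗ/P = Pᵢˢᵃᵗ/369.9.
  K_1 = 1097.5/369.9 = 2.967018, K_2 = 212.3/369.9 = 0.573939, K_3 = 129.8/369.9 = 0.350906, K_4 = 118.7/369.9 = 0.320898
Material balance + equilibrium reduce to Σ zᵢ(Kᵢ−1)/(1+V/F(Kᵢ−1)) = 0.
g(0) = ΣzᵢKᵢ − 1 = 0.9048 and g(1) = 1 − Σzᵢ/Kᵢ = -0.3115, so a root lies in (0, 1).
Newton–Raphson from V/F = 0.5:
  V/F = 0.5000: g = 0.21565, g' = -0.9206 → V/F = 0.7342
  V/F = 0.7342: g = 0.00204, g' = -0.9538 → V/F = 0.7364
Converged at V/F = 0.7364.

V/F = 0.7364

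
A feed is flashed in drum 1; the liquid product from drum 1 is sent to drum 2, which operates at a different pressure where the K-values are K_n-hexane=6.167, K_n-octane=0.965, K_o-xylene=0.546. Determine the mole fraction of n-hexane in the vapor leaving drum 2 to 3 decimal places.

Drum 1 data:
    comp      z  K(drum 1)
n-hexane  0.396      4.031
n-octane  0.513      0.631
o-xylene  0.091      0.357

Drum 1:
Let ψ₁ = V/F and solve Σ zᵢ(Kᵢ−1)/(1+ψ₁(Kᵢ−1)) = 0.
Feasibility: ΣzᵢKᵢ = 1.952, Σzᵢ/Kᵢ = 1.166 — both > 1, two phases present.
Newton–Raphson from ψ₁ = 0.34:
  ψ₁ = 0.340: g = 0.2998, g' = -1.035 → ψ₁ = 0.630
  ψ₁ = 0.630: g = 0.0678, g' = -0.655 → ψ₁ = 0.733
  ψ₁ = 0.733: g = 0.0023, g' = -0.616 → ψ₁ = 0.737
Converged at ψ₁ = 0.737.
Drum-1 compositions:
  n-hexane: x = 0.122, y = 0.494
  n-octane: x = 0.705, y = 0.445
  o-xylene: x = 0.173, y = 0.062
Drum-2 feed = drum-1 liquid: z₂ = (0.1225, 0.7046, 0.1729).
Drum 2:
Rachford–Rice: g(ψ₂) = Σ zᵢ(Kᵢ−1)/(1+ψ₂(Kᵢ−1)) = 0.
Check two-phase: ΣzᵢKᵢ = 1.530 > 1 and Σzᵢ/Kᵢ = 1.067 > 1, so g(0) = 0.530 > 0 and g(1) = -0.067 < 0.
Newton iteration, ψ₂⁰ = 0.43:
  ψ₂ = 0.430: g = 0.0738, g' = -0.371 → ψ₂ = 0.629
  ψ₂ = 0.629: g = 0.0138, g' = -0.252 → ψ₂ = 0.684
  ψ₂ = 0.684: g = 0.0005, g' = -0.235 → ψ₂ = 0.686
Converged at ψ₂ = 0.686.
  n-hexane: x = 0.027, y = 0.166
  n-octane: x = 0.722, y = 0.697
  o-xylene: x = 0.251, y = 0.137

y_n-hexane (drum 2) = 0.166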